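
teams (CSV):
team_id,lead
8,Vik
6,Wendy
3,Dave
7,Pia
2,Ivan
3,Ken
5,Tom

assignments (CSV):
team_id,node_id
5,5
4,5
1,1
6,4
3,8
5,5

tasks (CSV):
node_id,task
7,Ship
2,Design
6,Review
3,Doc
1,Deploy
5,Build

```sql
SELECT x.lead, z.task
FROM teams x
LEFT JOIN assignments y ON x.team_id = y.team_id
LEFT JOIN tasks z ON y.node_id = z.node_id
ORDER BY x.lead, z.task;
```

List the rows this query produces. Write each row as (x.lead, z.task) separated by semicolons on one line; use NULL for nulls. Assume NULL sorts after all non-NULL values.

(Dave, NULL); (Ivan, NULL); (Ken, NULL); (Pia, NULL); (Tom, Build); (Tom, Build); (Vik, NULL); (Wendy, NULL)

Joins associate left-to-right: teams LEFT JOIN assignments on team_id gives 8 intermediate row(s).
Then LEFT JOIN `tasks z` on node_id: each of those 8 rows is kept; rows whose y.node_id has no match in z get NULL for z's columns.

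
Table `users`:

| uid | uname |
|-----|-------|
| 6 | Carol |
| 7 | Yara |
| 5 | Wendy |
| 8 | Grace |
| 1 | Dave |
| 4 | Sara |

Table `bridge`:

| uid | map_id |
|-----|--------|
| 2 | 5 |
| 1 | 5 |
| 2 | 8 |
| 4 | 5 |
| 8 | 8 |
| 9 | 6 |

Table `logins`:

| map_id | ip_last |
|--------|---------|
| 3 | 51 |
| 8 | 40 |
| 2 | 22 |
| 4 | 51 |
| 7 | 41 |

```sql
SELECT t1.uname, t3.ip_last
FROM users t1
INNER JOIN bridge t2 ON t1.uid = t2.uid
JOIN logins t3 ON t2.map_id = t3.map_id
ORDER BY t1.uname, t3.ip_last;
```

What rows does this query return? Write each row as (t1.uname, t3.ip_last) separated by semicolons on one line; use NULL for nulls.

Evaluate left to right. First `users t1 INNER JOIN bridge t2` on uid: 3 row(s).
Then INNER JOIN `logins t3` on map_id: keep only rows whose t2.map_id appears in t3.

(Grace, 40)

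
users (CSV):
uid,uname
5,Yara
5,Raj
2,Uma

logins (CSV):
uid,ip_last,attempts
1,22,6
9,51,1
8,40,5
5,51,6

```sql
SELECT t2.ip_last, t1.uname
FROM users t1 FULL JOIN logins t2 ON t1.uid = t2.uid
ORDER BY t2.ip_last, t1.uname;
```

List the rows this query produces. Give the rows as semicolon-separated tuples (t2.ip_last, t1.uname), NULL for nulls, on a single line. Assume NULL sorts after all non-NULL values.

(22, NULL); (40, NULL); (51, Raj); (51, Yara); (51, NULL); (NULL, Uma)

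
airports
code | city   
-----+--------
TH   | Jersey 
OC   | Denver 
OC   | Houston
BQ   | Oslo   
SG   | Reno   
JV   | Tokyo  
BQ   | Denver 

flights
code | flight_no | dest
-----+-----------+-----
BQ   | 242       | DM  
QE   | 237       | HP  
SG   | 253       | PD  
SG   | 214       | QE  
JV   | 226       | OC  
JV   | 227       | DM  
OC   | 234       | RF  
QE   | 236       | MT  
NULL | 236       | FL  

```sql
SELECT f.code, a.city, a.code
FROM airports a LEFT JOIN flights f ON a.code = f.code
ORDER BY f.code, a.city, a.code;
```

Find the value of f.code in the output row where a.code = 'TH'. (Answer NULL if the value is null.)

NULL

LEFT JOIN keeps every row from `airports`; unmatched rows get NULL for `flights`'s columns.
Matching on a.code = f.code. A NULL in a compared column never satisfies the condition.
Matched pairs: 8; unmatched a rows kept: 1.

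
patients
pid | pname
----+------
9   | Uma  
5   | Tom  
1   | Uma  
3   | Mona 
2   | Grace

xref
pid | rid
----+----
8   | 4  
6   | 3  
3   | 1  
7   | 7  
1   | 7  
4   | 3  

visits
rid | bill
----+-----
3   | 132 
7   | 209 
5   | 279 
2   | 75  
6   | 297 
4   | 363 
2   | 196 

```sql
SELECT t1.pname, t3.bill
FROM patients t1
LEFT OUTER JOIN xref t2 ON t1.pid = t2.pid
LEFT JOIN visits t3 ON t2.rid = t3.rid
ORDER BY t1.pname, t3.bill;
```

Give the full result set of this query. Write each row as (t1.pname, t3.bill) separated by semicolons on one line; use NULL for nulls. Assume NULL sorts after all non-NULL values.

(Grace, NULL); (Mona, NULL); (Tom, NULL); (Uma, 209); (Uma, NULL)

Evaluate left to right. First `patients t1 LEFT JOIN xref t2` on pid: 5 row(s).
Then LEFT JOIN `visits t3` on rid: each of those 5 rows is kept; rows whose t2.rid has no match in t3 get NULL for t3's columns.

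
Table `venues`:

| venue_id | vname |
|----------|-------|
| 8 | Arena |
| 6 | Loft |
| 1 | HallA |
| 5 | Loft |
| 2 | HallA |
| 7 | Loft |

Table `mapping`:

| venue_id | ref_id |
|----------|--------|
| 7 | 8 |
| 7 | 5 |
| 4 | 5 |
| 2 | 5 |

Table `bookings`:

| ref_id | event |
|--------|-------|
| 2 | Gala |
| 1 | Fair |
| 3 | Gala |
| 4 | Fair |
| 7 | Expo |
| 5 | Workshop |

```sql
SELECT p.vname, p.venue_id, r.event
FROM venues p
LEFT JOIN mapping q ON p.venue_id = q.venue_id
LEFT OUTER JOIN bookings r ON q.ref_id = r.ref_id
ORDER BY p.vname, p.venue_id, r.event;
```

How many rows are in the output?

7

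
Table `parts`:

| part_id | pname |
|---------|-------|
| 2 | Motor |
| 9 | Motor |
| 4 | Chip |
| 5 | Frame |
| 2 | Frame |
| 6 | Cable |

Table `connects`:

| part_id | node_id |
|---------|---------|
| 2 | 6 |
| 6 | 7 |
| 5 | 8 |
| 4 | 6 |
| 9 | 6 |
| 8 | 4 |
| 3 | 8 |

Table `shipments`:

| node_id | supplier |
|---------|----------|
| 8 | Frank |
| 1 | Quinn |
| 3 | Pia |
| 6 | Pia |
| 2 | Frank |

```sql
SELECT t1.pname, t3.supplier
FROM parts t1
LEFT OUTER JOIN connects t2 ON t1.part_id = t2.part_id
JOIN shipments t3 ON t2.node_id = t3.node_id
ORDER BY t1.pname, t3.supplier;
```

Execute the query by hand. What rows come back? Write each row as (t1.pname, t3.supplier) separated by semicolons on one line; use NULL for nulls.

Step 1 — t1 LEFT JOIN t2 on part_id → 6 row(s).
Then INNER JOIN `shipments t3` on node_id: keep only rows whose t2.node_id appears in t3.

(Chip, Pia); (Frame, Frank); (Frame, Pia); (Motor, Pia); (Motor, Pia)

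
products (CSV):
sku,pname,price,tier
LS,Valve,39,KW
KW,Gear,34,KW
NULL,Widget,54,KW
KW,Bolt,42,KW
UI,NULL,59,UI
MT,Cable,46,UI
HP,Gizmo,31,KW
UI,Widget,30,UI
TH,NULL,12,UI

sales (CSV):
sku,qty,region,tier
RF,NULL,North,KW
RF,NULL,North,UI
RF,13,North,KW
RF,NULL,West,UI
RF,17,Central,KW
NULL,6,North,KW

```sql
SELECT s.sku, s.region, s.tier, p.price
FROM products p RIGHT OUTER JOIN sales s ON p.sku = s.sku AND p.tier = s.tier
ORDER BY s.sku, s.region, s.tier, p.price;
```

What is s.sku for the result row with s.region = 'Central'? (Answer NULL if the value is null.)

RIGHT JOIN keeps every row from `sales`; unmatched rows get NULL for `products`'s columns.
Matching on p.sku = s.sku AND p.tier = s.tier. A NULL in a compared column never satisfies the condition.
- sku=LS, tier=KW: no matching s row.
- sku=KW, tier=KW: no matching s row.
- sku=NULL, tier=KW: no matching s row.
- sku=KW, tier=KW: no matching s row.
- sku=UI, tier=UI: no matching s row.
- sku=MT, tier=UI: no matching s row.
- sku=HP, tier=KW: no matching s row.
- sku=UI, tier=UI: no matching s row.
- sku=TH, tier=UI: no matching s row.
- plus 6 unmatched s row(s), each kept with NULL p columns.

RF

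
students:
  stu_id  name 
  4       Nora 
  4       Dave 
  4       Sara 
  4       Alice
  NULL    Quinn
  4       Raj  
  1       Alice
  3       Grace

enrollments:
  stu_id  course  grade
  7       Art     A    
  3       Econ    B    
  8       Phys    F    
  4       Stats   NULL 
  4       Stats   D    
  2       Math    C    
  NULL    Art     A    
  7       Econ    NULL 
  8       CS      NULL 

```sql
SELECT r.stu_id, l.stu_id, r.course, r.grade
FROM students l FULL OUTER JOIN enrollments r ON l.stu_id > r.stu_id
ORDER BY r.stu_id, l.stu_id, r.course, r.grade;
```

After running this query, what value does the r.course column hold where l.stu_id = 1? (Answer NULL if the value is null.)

FULL OUTER JOIN keeps every row from both sides; unmatched rows get NULL for the other side's columns.
Matching on l.stu_id > r.stu_id. A NULL in a compared column never satisfies the condition.
- stu_id=4: 2 matching r row(s), so 2 row(s) emitted.
- stu_id=4: 2 matching r row(s), so 2 row(s) emitted.
- stu_id=4: 2 matching r row(s), so 2 row(s) emitted.
- stu_id=4: 2 matching r row(s), so 2 row(s) emitted.
- stu_id=NULL: no r row matches, row kept with r columns NULL.
- stu_id=4: 2 matching r row(s), so 2 row(s) emitted.
- stu_id=1: no r row matches, row kept with r columns NULL.
- stu_id=3: 1 matching r row(s), so 1 row(s) emitted.
- 7 row(s) from r found no l partner → padded with NULL.

NULL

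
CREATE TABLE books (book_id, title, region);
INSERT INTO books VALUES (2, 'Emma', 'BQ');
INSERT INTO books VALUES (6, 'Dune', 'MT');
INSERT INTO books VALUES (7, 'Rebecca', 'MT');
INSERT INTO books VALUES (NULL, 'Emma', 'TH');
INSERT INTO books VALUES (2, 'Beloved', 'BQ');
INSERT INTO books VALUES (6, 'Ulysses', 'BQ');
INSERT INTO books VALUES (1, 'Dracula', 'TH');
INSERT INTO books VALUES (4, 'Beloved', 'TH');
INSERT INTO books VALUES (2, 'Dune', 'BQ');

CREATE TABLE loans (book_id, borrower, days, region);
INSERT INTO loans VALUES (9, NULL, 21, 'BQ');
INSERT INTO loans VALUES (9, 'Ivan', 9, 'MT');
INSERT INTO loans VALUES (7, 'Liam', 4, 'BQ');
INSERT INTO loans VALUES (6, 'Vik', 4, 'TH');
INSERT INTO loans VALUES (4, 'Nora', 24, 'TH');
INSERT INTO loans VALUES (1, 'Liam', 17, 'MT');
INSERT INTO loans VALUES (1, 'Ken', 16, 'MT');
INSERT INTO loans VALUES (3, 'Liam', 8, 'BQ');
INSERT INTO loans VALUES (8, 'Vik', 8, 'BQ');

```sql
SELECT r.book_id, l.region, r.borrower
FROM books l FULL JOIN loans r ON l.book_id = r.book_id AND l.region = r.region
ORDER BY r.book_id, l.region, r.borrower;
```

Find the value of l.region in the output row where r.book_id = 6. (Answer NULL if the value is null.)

NULL

FULL OUTER JOIN keeps every row from both sides; unmatched rows get NULL for the other side's columns.
Matching on l.book_id = r.book_id AND l.region = r.region. A NULL in a compared column never satisfies the condition.
- book_id=2, region=BQ: no r row matches, row kept with r columns NULL.
- book_id=6, region=MT: no r row matches, row kept with r columns NULL.
- book_id=7, region=MT: no r row matches, row kept with r columns NULL.
- book_id=NULL, region=TH: no r row matches, row kept with r columns NULL.
- book_id=2, region=BQ: no r row matches, row kept with r columns NULL.
- book_id=6, region=BQ: no r row matches, row kept with r columns NULL.
- book_id=1, region=TH: no r row matches, row kept with r columns NULL.
- book_id=4, region=TH: 1 matching r row(s), so 1 row(s) emitted.
- book_id=2, region=BQ: no r row matches, row kept with r columns NULL.
- 8 r row(s) had no l match → kept, l columns NULL.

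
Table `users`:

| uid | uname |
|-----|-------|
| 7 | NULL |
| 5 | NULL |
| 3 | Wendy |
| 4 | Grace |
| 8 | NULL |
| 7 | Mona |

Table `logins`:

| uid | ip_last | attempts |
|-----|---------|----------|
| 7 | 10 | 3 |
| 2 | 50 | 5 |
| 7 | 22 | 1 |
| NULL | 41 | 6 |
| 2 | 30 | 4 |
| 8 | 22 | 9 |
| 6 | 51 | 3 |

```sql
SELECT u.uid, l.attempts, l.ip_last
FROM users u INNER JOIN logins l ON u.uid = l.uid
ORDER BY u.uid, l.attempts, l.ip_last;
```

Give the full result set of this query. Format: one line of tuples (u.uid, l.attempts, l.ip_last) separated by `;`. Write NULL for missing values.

INNER JOIN keeps only pairs where the ON condition holds.
Matching on u.uid = l.uid. A NULL in a compared column never satisfies the condition.
- u (uid=7) pairs with 2 row(s) of l.
- u (uid=5) has no partner → excluded.
- u (uid=3) has no partner → excluded.
- u (uid=4) has no partner → excluded.
- u (uid=8) pairs with 1 row(s) of l.
- u (uid=7) pairs with 2 row(s) of l.
After projecting and ordering:
u.uid | l.attempts | l.ip_last
7 | 1 | 22
7 | 1 | 22
7 | 3 | 10
7 | 3 | 10
8 | 9 | 22

(7, 1, 22); (7, 1, 22); (7, 3, 10); (7, 3, 10); (8, 9, 22)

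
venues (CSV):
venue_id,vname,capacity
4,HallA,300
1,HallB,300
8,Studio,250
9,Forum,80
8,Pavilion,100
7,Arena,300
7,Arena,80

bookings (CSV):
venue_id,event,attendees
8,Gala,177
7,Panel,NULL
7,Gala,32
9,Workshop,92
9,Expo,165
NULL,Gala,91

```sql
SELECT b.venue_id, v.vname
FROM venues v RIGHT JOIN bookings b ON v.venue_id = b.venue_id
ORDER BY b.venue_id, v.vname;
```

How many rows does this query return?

RIGHT JOIN keeps every row from `bookings`; unmatched rows get NULL for `venues`'s columns.
Matching on v.venue_id = b.venue_id. A NULL in a compared column never satisfies the condition.
- v row (venue_id=4): no match.
- v row (venue_id=1): no match.
- v row (venue_id=8): matches 1 b row(s) → 1 output row(s).
- v row (venue_id=9): matches 2 b row(s) → 2 output row(s).
- v row (venue_id=8): matches 1 b row(s) → 1 output row(s).
- v row (venue_id=7): matches 2 b row(s) → 2 output row(s).
- v row (venue_id=7): matches 2 b row(s) → 2 output row(s).
- 1 b row(s) had no v match → kept, v columns NULL.
Total: 8 matched + 1 padded = 9 rows.

9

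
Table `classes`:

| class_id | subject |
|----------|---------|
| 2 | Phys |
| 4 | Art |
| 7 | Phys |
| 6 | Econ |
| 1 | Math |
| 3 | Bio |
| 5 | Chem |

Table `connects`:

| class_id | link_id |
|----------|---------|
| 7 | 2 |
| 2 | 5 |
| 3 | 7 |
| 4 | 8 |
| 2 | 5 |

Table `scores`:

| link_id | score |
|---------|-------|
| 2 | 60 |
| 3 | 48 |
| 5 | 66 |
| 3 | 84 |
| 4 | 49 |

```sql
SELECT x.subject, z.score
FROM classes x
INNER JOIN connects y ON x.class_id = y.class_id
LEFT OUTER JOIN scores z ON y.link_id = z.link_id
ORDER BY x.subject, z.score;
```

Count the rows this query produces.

5

Step 1 — x INNER JOIN y on class_id → 5 row(s).
Then LEFT JOIN `scores z` on link_id: each of those 5 rows is kept; rows whose y.link_id has no match in z get NULL for z's columns.
Result: 5 row(s).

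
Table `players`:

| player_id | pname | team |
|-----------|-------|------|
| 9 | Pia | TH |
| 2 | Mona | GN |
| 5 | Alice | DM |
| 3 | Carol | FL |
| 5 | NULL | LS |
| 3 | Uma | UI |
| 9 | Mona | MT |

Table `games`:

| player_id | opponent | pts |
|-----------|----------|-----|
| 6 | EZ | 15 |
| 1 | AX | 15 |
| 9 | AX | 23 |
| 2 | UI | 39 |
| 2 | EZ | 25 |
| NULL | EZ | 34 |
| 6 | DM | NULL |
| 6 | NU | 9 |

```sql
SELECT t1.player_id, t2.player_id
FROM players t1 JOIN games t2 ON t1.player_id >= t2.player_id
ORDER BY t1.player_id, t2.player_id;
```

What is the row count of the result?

INNER JOIN keeps only pairs where the ON condition holds.
Matching on t1.player_id >= t2.player_id. A NULL in a compared column never satisfies the condition.
Matched pairs: 29.
Total: 29 rows.

29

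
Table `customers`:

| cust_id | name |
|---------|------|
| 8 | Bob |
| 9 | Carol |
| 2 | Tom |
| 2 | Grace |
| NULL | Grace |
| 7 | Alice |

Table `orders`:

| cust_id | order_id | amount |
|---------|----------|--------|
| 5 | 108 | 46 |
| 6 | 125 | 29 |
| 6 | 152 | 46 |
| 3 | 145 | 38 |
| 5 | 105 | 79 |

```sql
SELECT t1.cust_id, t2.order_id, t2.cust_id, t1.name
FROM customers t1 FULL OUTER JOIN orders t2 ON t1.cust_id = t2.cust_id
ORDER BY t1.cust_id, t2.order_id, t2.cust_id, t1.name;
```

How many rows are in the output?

FULL OUTER JOIN keeps every row from both sides; unmatched rows get NULL for the other side's columns.
Matching on t1.cust_id = t2.cust_id. A NULL in a compared column never satisfies the condition.
- t1 (cust_id=8) has no partner → padded with NULL.
- t1 (cust_id=9) has no partner → padded with NULL.
- t1 (cust_id=2) has no partner → padded with NULL.
- t1 (cust_id=2) has no partner → padded with NULL.
- t1 (cust_id=NULL) has no partner → padded with NULL.
- t1 (cust_id=7) has no partner → padded with NULL.
- 5 row(s) from t2 found no t1 partner → padded with NULL.
Total: 0 matched + 11 padded = 11 rows.

11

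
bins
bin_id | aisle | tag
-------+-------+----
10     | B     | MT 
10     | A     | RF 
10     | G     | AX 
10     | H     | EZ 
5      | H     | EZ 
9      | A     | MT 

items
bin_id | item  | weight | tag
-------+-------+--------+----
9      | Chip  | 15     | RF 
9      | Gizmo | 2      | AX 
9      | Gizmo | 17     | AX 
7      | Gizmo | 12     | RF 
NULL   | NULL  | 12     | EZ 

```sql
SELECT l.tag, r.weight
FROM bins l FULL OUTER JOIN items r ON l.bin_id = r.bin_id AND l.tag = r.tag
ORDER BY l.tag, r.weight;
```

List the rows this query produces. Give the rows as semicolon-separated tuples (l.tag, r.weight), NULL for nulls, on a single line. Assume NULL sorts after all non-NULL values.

(AX, NULL); (EZ, NULL); (EZ, NULL); (MT, NULL); (MT, NULL); (RF, NULL); (NULL, 2); (NULL, 12); (NULL, 12); (NULL, 15); (NULL, 17)

FULL OUTER JOIN keeps every row from both sides; unmatched rows get NULL for the other side's columns.
Matching on l.bin_id = r.bin_id AND l.tag = r.tag. A NULL in a compared column never satisfies the condition.
- l[0] bin_id=10, tag=MT → no match; kept with NULLs on the r side.
- l[1] bin_id=10, tag=RF → no match; kept with NULLs on the r side.
- l[2] bin_id=10, tag=AX → no match; kept with NULLs on the r side.
- l[3] bin_id=10, tag=EZ → no match; kept with NULLs on the r side.
- l[4] bin_id=5, tag=EZ → no match; kept with NULLs on the r side.
- l[5] bin_id=9, tag=MT → no match; kept with NULLs on the r side.
- 5 row(s) from r found no l partner → padded with NULL.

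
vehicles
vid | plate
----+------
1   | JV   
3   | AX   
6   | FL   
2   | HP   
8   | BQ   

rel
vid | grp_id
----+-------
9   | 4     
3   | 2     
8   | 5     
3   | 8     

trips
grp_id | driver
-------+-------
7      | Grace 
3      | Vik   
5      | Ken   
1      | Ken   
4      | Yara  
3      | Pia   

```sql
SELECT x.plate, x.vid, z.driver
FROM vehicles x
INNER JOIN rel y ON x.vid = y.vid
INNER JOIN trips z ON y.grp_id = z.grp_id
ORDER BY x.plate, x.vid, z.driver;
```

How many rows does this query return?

Step 1 — x INNER JOIN y on vid → 3 row(s).
Then INNER JOIN `trips z` on grp_id: keep only rows whose y.grp_id appears in z.
Result: 1 row(s).

1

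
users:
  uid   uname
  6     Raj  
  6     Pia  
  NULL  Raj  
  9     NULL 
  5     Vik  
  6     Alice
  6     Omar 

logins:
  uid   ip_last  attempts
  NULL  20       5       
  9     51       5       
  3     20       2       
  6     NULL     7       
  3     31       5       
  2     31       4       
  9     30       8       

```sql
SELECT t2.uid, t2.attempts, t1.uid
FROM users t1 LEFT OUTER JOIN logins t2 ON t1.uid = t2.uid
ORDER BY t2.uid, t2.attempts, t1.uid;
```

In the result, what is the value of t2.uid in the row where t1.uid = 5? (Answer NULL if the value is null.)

NULL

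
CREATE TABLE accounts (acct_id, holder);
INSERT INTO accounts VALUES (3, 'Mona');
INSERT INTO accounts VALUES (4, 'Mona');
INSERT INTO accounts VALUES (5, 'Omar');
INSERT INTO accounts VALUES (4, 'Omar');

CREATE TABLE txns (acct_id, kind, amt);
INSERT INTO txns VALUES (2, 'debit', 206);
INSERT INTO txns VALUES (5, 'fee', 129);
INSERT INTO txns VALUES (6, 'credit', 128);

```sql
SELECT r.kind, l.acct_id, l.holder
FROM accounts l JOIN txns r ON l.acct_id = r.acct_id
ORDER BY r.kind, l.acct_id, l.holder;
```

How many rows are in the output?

INNER JOIN keeps only pairs where the ON condition holds.
Matching on l.acct_id = r.acct_id.
- l (acct_id=3) has no partner → excluded.
- l (acct_id=4) has no partner → excluded.
- l (acct_id=5) pairs with 1 row(s) of r.
- l (acct_id=4) has no partner → excluded.
Total: 1 rows.

1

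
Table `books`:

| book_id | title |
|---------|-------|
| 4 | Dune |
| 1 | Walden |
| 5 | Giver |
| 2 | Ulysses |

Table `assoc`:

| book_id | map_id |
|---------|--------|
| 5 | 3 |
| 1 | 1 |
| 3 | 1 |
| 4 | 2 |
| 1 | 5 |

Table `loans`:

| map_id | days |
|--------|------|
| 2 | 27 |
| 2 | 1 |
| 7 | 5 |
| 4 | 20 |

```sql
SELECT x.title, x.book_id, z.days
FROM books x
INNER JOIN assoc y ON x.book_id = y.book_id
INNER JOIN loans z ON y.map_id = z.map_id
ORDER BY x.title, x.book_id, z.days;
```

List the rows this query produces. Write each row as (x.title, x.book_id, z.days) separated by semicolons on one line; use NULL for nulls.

Step 1 — x INNER JOIN y on book_id → 4 row(s).
Then INNER JOIN `loans z` on map_id: keep only rows whose y.map_id appears in z.

(Dune, 4, 1); (Dune, 4, 27)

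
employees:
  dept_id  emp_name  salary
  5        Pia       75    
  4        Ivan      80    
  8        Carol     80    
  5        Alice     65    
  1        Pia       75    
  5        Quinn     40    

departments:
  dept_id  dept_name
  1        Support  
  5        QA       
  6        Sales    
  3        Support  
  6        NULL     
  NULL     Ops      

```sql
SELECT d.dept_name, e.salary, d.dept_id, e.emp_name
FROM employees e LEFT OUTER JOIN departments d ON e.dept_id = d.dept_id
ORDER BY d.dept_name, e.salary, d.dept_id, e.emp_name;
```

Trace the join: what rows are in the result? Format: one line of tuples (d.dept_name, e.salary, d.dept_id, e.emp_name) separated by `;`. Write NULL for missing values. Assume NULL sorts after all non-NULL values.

(QA, 40, 5, Quinn); (QA, 65, 5, Alice); (QA, 75, 5, Pia); (Support, 75, 1, Pia); (NULL, 80, NULL, Carol); (NULL, 80, NULL, Ivan)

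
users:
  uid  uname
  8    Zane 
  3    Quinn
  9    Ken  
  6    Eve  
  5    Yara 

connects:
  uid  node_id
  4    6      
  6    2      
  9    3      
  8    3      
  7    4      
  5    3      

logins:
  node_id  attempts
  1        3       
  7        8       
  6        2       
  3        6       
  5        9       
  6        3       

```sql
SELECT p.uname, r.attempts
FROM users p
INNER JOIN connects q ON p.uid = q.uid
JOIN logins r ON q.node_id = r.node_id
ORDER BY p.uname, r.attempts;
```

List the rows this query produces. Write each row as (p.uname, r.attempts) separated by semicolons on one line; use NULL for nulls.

Step 1 — p INNER JOIN q on uid → 4 row(s).
Then INNER JOIN `logins r` on node_id: keep only rows whose q.node_id appears in r.

(Ken, 6); (Yara, 6); (Zane, 6)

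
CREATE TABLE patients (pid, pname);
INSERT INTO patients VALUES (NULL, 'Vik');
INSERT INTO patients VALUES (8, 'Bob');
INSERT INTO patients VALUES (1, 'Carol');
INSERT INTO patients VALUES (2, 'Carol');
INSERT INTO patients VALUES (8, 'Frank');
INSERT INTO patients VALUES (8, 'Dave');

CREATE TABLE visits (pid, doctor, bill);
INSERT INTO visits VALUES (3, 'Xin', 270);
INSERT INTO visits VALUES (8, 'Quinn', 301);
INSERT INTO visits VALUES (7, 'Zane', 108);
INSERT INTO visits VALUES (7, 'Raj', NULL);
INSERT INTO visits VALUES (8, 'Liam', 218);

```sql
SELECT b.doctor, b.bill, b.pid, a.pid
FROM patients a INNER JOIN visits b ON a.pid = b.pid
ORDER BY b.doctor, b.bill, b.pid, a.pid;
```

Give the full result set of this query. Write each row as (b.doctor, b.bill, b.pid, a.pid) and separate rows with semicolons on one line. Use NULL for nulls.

(Liam, 218, 8, 8); (Liam, 218, 8, 8); (Liam, 218, 8, 8); (Quinn, 301, 8, 8); (Quinn, 301, 8, 8); (Quinn, 301, 8, 8)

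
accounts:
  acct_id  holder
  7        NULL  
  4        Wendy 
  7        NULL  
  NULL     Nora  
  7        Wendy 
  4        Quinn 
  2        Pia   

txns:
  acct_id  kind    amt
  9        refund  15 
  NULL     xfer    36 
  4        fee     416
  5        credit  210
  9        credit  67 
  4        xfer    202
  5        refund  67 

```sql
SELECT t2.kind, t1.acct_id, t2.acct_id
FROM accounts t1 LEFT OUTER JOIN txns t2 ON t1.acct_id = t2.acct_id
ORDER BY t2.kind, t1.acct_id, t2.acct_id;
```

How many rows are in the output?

LEFT JOIN keeps every row from `accounts`; unmatched rows get NULL for `txns`'s columns.
Matching on t1.acct_id = t2.acct_id. A NULL in a compared column never satisfies the condition.
- acct_id=7: no t2 row matches, row kept with t2 columns NULL.
- acct_id=4: 2 matching t2 row(s), so 2 row(s) emitted.
- acct_id=7: no t2 row matches, row kept with t2 columns NULL.
- acct_id=NULL: no t2 row matches, row kept with t2 columns NULL.
- acct_id=7: no t2 row matches, row kept with t2 columns NULL.
- acct_id=4: 2 matching t2 row(s), so 2 row(s) emitted.
- acct_id=2: no t2 row matches, row kept with t2 columns NULL.
Total: 4 matched + 5 padded = 9 rows.

9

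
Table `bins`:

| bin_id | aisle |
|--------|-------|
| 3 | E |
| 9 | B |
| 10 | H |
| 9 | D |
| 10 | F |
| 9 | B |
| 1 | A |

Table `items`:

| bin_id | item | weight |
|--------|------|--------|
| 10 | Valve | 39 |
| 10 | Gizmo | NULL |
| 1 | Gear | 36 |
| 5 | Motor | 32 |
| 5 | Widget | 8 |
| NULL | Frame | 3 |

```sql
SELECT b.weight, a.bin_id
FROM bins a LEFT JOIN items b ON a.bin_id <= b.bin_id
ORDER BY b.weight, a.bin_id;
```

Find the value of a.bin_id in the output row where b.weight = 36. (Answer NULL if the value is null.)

1

LEFT JOIN keeps every row from `bins`; unmatched rows get NULL for `items`'s columns.
Matching on a.bin_id <= b.bin_id. A NULL in a compared column never satisfies the condition.
Matched pairs: 19; unmatched a rows kept: 0.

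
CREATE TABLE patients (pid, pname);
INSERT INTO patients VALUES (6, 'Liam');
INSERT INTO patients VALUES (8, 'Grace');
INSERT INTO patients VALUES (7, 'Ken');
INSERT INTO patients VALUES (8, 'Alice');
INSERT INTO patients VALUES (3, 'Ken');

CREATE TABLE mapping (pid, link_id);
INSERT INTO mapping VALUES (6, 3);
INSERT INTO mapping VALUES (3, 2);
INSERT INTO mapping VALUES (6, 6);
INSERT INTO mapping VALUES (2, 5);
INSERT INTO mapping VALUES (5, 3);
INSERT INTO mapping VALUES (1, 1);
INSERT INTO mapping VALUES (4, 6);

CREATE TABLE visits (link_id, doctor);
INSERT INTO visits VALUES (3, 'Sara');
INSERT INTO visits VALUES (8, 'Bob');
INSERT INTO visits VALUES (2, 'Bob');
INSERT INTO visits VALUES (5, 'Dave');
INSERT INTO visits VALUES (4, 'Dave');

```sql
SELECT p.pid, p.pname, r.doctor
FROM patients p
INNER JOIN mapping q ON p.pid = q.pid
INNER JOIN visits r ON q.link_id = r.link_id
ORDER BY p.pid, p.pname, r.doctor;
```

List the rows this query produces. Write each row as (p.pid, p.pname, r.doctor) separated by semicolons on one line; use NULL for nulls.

(3, Ken, Bob); (6, Liam, Sara)

Step 1 — p INNER JOIN q on pid → 3 row(s).
Then INNER JOIN `visits r` on link_id: keep only rows whose q.link_id appears in r.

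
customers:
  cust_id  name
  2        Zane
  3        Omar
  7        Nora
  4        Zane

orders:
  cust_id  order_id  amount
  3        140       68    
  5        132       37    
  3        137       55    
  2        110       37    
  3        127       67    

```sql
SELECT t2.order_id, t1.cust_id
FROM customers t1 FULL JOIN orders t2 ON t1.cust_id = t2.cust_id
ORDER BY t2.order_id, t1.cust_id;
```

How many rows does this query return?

7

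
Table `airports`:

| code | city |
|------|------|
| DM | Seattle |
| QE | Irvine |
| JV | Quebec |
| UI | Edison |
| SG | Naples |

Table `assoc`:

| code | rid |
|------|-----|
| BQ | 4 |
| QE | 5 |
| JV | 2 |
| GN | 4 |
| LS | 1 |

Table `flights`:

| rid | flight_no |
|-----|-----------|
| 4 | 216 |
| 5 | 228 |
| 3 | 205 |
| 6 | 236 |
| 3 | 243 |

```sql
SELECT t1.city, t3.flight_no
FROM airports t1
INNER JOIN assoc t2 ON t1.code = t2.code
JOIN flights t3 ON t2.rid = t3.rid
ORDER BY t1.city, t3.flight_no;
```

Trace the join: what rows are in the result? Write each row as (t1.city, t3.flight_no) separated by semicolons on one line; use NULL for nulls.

(Irvine, 228)

Joins associate left-to-right: airports INNER JOIN assoc on code gives 2 intermediate row(s).
Then INNER JOIN `flights t3` on rid: keep only rows whose t2.rid appears in t3.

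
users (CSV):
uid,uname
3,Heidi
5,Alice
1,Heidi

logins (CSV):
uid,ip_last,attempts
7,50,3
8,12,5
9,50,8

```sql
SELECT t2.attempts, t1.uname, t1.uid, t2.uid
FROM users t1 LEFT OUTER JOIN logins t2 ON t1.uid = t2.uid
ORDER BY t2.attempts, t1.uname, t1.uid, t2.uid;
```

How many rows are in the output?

3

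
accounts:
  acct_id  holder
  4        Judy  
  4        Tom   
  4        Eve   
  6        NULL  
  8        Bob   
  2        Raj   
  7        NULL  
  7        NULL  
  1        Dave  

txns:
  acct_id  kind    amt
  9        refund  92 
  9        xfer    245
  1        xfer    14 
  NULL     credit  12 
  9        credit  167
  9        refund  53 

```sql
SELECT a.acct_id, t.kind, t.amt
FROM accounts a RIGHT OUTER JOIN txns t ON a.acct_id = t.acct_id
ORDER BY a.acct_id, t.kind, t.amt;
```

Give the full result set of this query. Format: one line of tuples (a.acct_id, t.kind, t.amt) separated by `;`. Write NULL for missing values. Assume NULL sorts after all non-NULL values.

(1, xfer, 14); (NULL, credit, 12); (NULL, credit, 167); (NULL, refund, 53); (NULL, refund, 92); (NULL, xfer, 245)

RIGHT JOIN keeps every row from `txns`; unmatched rows get NULL for `accounts`'s columns.
Matching on a.acct_id = t.acct_id. A NULL in a compared column never satisfies the condition.
- acct_id=4: no matching t row.
- acct_id=4: no matching t row.
- acct_id=4: no matching t row.
- acct_id=6: no matching t row.
- acct_id=8: no matching t row.
- acct_id=2: no matching t row.
- acct_id=7: no matching t row.
- acct_id=7: no matching t row.
- acct_id=1: 1 matching t row(s), so 1 row(s) emitted.
- plus 5 unmatched t row(s), each kept with NULL a columns.
After projecting and ordering:
a.acct_id | t.kind | t.amt
1 | xfer | 14
NULL | credit | 12
NULL | credit | 167
NULL | refund | 53
NULL | refund | 92
NULL | xfer | 245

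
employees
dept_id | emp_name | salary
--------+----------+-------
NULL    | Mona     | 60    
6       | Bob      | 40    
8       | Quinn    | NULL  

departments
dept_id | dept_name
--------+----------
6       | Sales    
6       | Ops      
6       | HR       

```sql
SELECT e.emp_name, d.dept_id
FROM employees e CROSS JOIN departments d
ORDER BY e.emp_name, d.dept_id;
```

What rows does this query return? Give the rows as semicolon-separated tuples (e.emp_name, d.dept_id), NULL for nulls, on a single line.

(Bob, 6); (Bob, 6); (Bob, 6); (Mona, 6); (Mona, 6); (Mona, 6); (Quinn, 6); (Quinn, 6); (Quinn, 6)

CROSS JOIN pairs every row of `employees` with every row of `departments`: 3 × 3 = 9 rows.
After projecting and ordering:
e.emp_name | d.dept_id
Bob | 6
Bob | 6
Bob | 6
Mona | 6
Mona | 6
Mona | 6
Quinn | 6
Quinn | 6
Quinn | 6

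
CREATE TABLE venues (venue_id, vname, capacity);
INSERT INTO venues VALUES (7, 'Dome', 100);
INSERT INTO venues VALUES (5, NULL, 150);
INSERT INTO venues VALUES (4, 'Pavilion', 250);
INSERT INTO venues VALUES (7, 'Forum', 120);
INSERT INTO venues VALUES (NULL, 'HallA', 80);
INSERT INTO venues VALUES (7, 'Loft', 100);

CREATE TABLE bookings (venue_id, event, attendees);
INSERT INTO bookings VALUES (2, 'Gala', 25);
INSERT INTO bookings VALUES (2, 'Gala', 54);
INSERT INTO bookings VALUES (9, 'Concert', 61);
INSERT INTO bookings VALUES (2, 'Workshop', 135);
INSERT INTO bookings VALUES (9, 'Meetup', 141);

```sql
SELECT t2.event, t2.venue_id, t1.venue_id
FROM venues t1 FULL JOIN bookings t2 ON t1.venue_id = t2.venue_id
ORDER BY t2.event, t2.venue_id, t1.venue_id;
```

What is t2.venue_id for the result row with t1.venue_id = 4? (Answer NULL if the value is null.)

NULL

FULL OUTER JOIN keeps every row from both sides; unmatched rows get NULL for the other side's columns.
Matching on t1.venue_id = t2.venue_id. A NULL in a compared column never satisfies the condition.
- t1[0] venue_id=7 → no match; kept with NULLs on the t2 side.
- t1[1] venue_id=5 → no match; kept with NULLs on the t2 side.
- t1[2] venue_id=4 → no match; kept with NULLs on the t2 side.
- t1[3] venue_id=7 → no match; kept with NULLs on the t2 side.
- t1[4] venue_id=NULL → no match; kept with NULLs on the t2 side.
- t1[5] venue_id=7 → no match; kept with NULLs on the t2 side.
- 5 row(s) from t2 found no t1 partner → padded with NULL.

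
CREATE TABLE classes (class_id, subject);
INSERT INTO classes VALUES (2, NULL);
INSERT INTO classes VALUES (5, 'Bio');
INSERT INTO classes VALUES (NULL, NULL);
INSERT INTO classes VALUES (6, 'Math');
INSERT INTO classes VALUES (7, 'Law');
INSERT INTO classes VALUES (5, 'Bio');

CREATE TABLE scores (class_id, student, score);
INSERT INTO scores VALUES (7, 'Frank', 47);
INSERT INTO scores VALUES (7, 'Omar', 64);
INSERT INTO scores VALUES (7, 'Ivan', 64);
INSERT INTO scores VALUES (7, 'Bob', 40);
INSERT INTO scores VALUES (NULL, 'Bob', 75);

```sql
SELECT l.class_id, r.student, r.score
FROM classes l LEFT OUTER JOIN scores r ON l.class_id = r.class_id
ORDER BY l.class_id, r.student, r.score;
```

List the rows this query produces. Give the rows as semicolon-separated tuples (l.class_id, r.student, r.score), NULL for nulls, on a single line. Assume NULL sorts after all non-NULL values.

(2, NULL, NULL); (5, NULL, NULL); (5, NULL, NULL); (6, NULL, NULL); (7, Bob, 40); (7, Frank, 47); (7, Ivan, 64); (7, Omar, 64); (NULL, NULL, NULL)

LEFT JOIN keeps every row from `classes`; unmatched rows get NULL for `scores`'s columns.
Matching on l.class_id = r.class_id. A NULL in a compared column never satisfies the condition.
- l[0] class_id=2 → no match; kept with NULLs on the r side.
- l[1] class_id=5 → no match; kept with NULLs on the r side.
- l[2] class_id=NULL → no match; kept with NULLs on the r side.
- l[3] class_id=6 → no match; kept with NULLs on the r side.
- l[4] class_id=7 → 4 match(es) in r → 4 row(s).
- l[5] class_id=5 → no match; kept with NULLs on the r side.
After projecting and ordering:
l.class_id | r.student | r.score
2 | NULL | NULL
5 | NULL | NULL
5 | NULL | NULL
6 | NULL | NULL
7 | Bob | 40
7 | Frank | 47
7 | Ivan | 64
7 | Omar | 64
NULL | NULL | NULL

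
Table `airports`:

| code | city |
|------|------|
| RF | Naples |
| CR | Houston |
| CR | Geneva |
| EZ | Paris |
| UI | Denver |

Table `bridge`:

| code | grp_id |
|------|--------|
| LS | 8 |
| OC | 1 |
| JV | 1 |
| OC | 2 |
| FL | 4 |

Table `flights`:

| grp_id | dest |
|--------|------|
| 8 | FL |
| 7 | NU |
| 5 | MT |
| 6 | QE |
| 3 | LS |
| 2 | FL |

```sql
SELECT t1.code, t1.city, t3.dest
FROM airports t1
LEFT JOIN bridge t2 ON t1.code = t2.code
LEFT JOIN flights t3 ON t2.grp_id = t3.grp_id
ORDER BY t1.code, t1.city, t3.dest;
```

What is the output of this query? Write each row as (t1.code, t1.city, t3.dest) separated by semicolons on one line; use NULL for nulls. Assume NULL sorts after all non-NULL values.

(CR, Geneva, NULL); (CR, Houston, NULL); (EZ, Paris, NULL); (RF, Naples, NULL); (UI, Denver, NULL)

Step 1 — t1 LEFT JOIN t2 on code → 5 row(s).
Then LEFT JOIN `flights t3` on grp_id: each of those 5 rows is kept; rows whose t2.grp_id has no match in t3 get NULL for t3's columns.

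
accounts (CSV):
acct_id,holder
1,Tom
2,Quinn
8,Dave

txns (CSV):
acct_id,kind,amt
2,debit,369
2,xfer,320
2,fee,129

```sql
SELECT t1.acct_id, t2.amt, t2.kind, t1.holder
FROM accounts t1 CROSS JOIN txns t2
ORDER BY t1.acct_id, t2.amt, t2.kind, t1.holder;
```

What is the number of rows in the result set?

CROSS JOIN pairs every row of `accounts` with every row of `txns`: 3 × 3 = 9 rows.

9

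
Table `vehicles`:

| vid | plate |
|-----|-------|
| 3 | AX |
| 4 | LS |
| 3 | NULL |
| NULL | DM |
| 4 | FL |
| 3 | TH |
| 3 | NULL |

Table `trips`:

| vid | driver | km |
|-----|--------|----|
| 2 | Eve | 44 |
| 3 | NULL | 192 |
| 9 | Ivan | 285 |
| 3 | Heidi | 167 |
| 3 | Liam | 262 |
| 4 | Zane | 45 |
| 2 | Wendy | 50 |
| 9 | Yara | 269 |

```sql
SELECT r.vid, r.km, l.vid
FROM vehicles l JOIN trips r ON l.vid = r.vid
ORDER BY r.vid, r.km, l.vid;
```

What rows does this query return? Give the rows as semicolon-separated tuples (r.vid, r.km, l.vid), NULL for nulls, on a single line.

(3, 167, 3); (3, 167, 3); (3, 167, 3); (3, 167, 3); (3, 192, 3); (3, 192, 3); (3, 192, 3); (3, 192, 3); (3, 262, 3); (3, 262, 3); (3, 262, 3); (3, 262, 3); (4, 45, 4); (4, 45, 4)

INNER JOIN keeps only pairs where the ON condition holds.
Matching on l.vid = r.vid. A NULL in a compared column never satisfies the condition.
- l (vid=3) pairs with 3 row(s) of r.
- l (vid=4) pairs with 1 row(s) of r.
- l (vid=3) pairs with 3 row(s) of r.
- l (vid=NULL) has no partner → excluded.
- l (vid=4) pairs with 1 row(s) of r.
- l (vid=3) pairs with 3 row(s) of r.
- l (vid=3) pairs with 3 row(s) of r.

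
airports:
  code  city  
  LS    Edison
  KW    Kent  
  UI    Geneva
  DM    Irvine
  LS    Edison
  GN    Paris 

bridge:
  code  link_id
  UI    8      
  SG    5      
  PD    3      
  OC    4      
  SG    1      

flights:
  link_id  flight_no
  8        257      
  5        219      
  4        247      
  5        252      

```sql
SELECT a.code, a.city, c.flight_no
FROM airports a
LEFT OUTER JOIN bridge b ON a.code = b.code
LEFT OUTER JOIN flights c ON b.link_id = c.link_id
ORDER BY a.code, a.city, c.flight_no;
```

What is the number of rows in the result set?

6

Evaluate left to right. First `airports a LEFT JOIN bridge b` on code: 6 row(s).
Then LEFT JOIN `flights c` on link_id: each of those 6 rows is kept; rows whose b.link_id has no match in c get NULL for c's columns.
Result: 6 row(s).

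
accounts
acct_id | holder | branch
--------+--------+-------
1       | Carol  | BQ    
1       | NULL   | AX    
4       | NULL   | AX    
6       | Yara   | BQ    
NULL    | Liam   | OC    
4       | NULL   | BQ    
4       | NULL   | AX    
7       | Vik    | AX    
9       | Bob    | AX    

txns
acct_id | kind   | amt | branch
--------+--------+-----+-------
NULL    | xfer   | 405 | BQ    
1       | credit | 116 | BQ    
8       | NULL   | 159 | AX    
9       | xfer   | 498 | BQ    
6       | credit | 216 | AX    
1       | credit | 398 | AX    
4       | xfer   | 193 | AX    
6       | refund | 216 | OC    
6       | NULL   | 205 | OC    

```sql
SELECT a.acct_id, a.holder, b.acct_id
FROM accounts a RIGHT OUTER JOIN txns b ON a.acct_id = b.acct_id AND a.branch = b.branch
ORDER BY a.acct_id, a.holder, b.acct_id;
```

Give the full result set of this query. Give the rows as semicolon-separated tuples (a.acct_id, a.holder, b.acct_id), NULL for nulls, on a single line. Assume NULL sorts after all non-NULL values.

RIGHT JOIN keeps every row from `txns`; unmatched rows get NULL for `accounts`'s columns.
Matching on a.acct_id = b.acct_id AND a.branch = b.branch. A NULL in a compared column never satisfies the condition.
Matched pairs: 4; unmatched b rows kept: 6.

(1, Carol, 1); (1, NULL, 1); (4, NULL, 4); (4, NULL, 4); (NULL, NULL, 6); (NULL, NULL, 6); (NULL, NULL, 6); (NULL, NULL, 8); (NULL, NULL, 9); (NULL, NULL, NULL)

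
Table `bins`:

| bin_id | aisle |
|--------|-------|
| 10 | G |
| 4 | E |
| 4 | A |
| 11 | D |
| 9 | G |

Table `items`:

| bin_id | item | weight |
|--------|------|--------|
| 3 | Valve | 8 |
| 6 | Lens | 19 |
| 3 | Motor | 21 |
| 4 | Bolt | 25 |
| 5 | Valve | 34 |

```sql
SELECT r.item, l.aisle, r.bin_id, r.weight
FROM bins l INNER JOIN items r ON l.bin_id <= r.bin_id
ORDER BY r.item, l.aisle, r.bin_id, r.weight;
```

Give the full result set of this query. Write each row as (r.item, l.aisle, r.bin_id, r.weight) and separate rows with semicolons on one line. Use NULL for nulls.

INNER JOIN keeps only pairs where the ON condition holds.
Matching on l.bin_id <= r.bin_id.
- l[0] bin_id=10 → no match; dropped.
- l[1] bin_id=4 → 3 match(es) in r → 3 row(s).
- l[2] bin_id=4 → 3 match(es) in r → 3 row(s).
- l[3] bin_id=11 → no match; dropped.
- l[4] bin_id=9 → no match; dropped.
After projecting and ordering:
r.item | l.aisle | r.bin_id | r.weight
Bolt | A | 4 | 25
Bolt | E | 4 | 25
Lens | A | 6 | 19
Lens | E | 6 | 19
Valve | A | 5 | 34
Valve | E | 5 | 34

(Bolt, A, 4, 25); (Bolt, E, 4, 25); (Lens, A, 6, 19); (Lens, E, 6, 19); (Valve, A, 5, 34); (Valve, E, 5, 34)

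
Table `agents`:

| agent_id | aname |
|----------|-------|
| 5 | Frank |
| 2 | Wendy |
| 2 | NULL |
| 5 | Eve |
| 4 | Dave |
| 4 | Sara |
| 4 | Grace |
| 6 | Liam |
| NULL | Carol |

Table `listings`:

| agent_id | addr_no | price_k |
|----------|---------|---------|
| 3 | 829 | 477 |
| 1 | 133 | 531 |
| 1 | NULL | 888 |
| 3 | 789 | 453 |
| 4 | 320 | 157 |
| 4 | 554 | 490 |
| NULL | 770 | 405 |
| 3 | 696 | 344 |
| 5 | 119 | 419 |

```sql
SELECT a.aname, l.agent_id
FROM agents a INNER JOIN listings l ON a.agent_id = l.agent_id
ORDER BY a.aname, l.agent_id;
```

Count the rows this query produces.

INNER JOIN keeps only pairs where the ON condition holds.
Matching on a.agent_id = l.agent_id. A NULL in a compared column never satisfies the condition.
- a row (agent_id=5): matches 1 l row(s) → 1 output row(s).
- a row (agent_id=2): no match → dropped.
- a row (agent_id=2): no match → dropped.
- a row (agent_id=5): matches 1 l row(s) → 1 output row(s).
- a row (agent_id=4): matches 2 l row(s) → 2 output row(s).
- a row (agent_id=4): matches 2 l row(s) → 2 output row(s).
- a row (agent_id=4): matches 2 l row(s) → 2 output row(s).
- a row (agent_id=6): no match → dropped.
- a row (agent_id=NULL): no match → dropped.
Total: 8 rows.

8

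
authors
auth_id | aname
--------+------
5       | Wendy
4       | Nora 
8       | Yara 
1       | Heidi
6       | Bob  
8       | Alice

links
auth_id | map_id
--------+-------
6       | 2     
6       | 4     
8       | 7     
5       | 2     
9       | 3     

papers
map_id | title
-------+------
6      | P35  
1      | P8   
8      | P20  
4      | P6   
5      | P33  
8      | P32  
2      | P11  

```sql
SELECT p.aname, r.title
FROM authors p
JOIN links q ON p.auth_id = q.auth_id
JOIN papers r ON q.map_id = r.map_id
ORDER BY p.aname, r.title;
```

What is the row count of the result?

3

Evaluate left to right. First `authors p INNER JOIN links q` on auth_id: 5 row(s).
Then INNER JOIN `papers r` on map_id: keep only rows whose q.map_id appears in r.
Result: 3 row(s).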